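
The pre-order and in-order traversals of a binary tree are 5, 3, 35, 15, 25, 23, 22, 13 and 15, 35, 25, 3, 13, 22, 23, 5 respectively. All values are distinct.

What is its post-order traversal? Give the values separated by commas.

15, 25, 35, 13, 22, 23, 3, 5

The first element of pre-order is the root; it splits in-order into left and right subtrees.
Root 5: left subtree has 7 nodes {15, 35, 25, 3, 13, 22, 23}, right has 0 { }.
  Root 3: left subtree has 3 nodes {15, 35, 25}, right has 3 {13, 22, 23}.
    Root 35: left subtree has 1 node {15}, right has 1 {25}.
    Root 23: left subtree has 2 nodes {13, 22}, right has 0 { }.
      Root 22: left subtree has 1 node {13}, right has 0 { }.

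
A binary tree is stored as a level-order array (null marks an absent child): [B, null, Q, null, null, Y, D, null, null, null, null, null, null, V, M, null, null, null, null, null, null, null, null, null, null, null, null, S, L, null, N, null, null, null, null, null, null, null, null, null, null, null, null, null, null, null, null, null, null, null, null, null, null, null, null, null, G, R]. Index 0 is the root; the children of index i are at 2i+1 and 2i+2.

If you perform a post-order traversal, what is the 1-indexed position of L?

Post-order visits the left subtree, then the right subtree, then the node.
At B: no left child.
At B: go right to Q.
  At Q: go left to Y.
    Y is a leaf — visit Y.
  At Q: go right to D.
    At D: go left to V.
      At V: go left to S.
        At S: no left child.
        At S: go right to G.
          G is a leaf — visit G.
        Visit S.
      At V: go right to L.
        At L: go left to R.
          R is a leaf — visit R.
        At L: no right child.
        Visit L.
      Visit V.
    At D: go right to M.
      At M: no left child.
      At M: go right to N.
        N is a leaf — visit N.
      Visit M.
    Visit D.
  Visit Q.
Visit B.
Full post-order sequence: Y, G, S, R, L, V, N, M, D, Q, B.

5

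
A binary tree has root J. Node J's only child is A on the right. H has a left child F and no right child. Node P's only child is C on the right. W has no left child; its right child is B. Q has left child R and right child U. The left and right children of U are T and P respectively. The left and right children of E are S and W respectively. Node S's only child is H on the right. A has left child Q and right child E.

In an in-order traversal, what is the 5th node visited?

In-order visits the left subtree, then the node, then the right subtree.
At J: no left child.
Visit J.
At J: go right to A.
  At A: go left to Q.
    At Q: go left to R.
      R is a leaf — visit R.
    Visit Q.
    At Q: go right to U.
      At U: go left to T.
        T is a leaf — visit T.
      Visit U.
      At U: go right to P.
        At P: no left child.
        Visit P.
        At P: go right to C.
          C is a leaf — visit C.
  Visit A.
  At A: go right to E.
    At E: go left to S.
      At S: no left child.
      Visit S.
      At S: go right to H.
        At H: go left to F.
          F is a leaf — visit F.
        Visit H.
        At H: no right child.
    Visit E.
    At E: go right to W.
      At W: no left child.
      Visit W.
      At W: go right to B.
        B is a leaf — visit B.
Full in-order sequence: J, R, Q, T, U, P, C, A, S, F, H, E, W, B.

U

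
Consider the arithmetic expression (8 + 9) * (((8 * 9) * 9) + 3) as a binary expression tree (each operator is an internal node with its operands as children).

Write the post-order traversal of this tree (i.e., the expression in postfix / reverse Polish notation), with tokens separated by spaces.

8 9 + 8 9 * 9 * 3 + *

Post-order on an expression tree gives postfix notation: for each operator, emit left operand, right operand, then the operator.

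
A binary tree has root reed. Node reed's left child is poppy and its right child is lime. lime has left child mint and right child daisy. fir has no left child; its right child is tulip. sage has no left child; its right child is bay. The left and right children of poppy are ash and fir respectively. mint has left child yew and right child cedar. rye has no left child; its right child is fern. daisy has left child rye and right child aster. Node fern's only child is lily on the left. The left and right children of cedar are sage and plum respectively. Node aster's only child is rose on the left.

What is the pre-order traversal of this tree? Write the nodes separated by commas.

Pre-order visits the node, then its left subtree, then its right subtree.
Visit reed.
At reed: go left to poppy.
  Visit poppy.
  At poppy: go left to ash.
    ash is a leaf — visit ash.
  At poppy: go right to fir.
    Visit fir.
    At fir: no left child.
    At fir: go right to tulip.
      tulip is a leaf — visit tulip.
At reed: go right to lime.
  Visit lime.
  At lime: go left to mint.
    Visit mint.
    At mint: go left to yew.
      yew is a leaf — visit yew.
    At mint: go right to cedar.
      Visit cedar.
      At cedar: go left to sage.
        Visit sage.
        At sage: no left child.
        At sage: go right to bay.
          bay is a leaf — visit bay.
      At cedar: go right to plum.
        plum is a leaf — visit plum.
  At lime: go right to daisy.
    Visit daisy.
    At daisy: go left to rye.
      Visit rye.
      At rye: no left child.
      At rye: go right to fern.
        Visit fern.
        At fern: go left to lily.
          lily is a leaf — visit lily.
        At fern: no right child.
    At daisy: go right to aster.
      Visit aster.
      At aster: go left to rose.
        rose is a leaf — visit rose.
      At aster: no right child.

reed, poppy, ash, fir, tulip, lime, mint, yew, cedar, sage, bay, plum, daisy, rye, fern, lily, aster, rose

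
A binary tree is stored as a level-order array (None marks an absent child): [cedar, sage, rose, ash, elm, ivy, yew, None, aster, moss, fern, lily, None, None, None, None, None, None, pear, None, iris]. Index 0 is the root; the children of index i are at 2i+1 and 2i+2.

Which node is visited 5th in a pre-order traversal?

pear

Pre-order visits the node, then its left subtree, then its right subtree.
Visit cedar.
At cedar: go left to sage.
  Visit sage.
  At sage: go left to ash.
    Visit ash.
    At ash: no left child.
    At ash: go right to aster.
      Visit aster.
      At aster: no left child.
      At aster: go right to pear.
        pear is a leaf — visit pear.
  At sage: go right to elm.
    Visit elm.
    At elm: go left to moss.
      Visit moss.
      At moss: no left child.
      At moss: go right to iris.
        iris is a leaf — visit iris.
    At elm: go right to fern.
      fern is a leaf — visit fern.
At cedar: go right to rose.
  Visit rose.
  At rose: go left to ivy.
    Visit ivy.
    At ivy: go left to lily.
      lily is a leaf — visit lily.
    At ivy: no right child.
  At rose: go right to yew.
    yew is a leaf — visit yew.
Full pre-order sequence: cedar, sage, ash, aster, pear, elm, moss, iris, fern, rose, ivy, lily, yew.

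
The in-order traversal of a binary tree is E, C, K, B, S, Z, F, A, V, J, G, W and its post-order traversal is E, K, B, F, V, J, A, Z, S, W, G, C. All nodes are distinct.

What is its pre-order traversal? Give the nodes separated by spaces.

C E G S B K Z A F J V W

The last element of post-order is the root; it splits in-order into left and right subtrees.
Root C: left subtree has 1 node {E}, right has 10 {K, B, S, Z, F, A, V, J, G, W}.
  Root G: left subtree has 8 nodes {K, B, S, Z, F, A, V, J}, right has 1 {W}.
    Root S: left subtree has 2 nodes {K, B}, right has 5 {Z, F, A, V, J}.
      Root B: left subtree has 1 node {K}, right has 0 { }.
      Root Z: left subtree has 0 nodes { }, right has 4 {F, A, V, J}.
        Root A: left subtree has 1 node {F}, right has 2 {V, J}.
          Root J: left subtree has 1 node {V}, right has 0 { }.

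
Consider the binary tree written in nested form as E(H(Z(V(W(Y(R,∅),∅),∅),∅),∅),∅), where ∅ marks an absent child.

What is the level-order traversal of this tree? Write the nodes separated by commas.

E, H, Z, V, W, Y, R

Level-order visits nodes level by level from the root, left to right within each level.
Level 0: E
Level 1: H
Level 2: Z
Level 3: V
Level 4: W
Level 5: Y
Level 6: R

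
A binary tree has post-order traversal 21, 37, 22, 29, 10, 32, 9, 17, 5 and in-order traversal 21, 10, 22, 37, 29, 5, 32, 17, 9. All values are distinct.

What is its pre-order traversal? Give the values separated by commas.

5, 10, 21, 29, 22, 37, 17, 32, 9

The last element of post-order is the root; it splits in-order into left and right subtrees.
Root 5: left subtree has 5 nodes {21, 10, 22, 37, 29}, right has 3 {32, 17, 9}.
  Root 10: left subtree has 1 node {21}, right has 3 {22, 37, 29}.
    Root 29: left subtree has 2 nodes {22, 37}, right has 0 { }.
      Root 22: left subtree has 0 nodes { }, right has 1 {37}.
  Root 17: left subtree has 1 node {32}, right has 1 {9}.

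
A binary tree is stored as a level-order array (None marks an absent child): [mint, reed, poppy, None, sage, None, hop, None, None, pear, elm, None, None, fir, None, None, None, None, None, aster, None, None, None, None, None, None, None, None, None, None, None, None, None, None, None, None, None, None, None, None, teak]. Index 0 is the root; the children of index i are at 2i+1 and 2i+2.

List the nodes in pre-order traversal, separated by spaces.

Pre-order visits the node, then its left subtree, then its right subtree.
Visit mint.
At mint: go left to reed.
  Visit reed.
  At reed: no left child.
  At reed: go right to sage.
    Visit sage.
    At sage: go left to pear.
      Visit pear.
      At pear: go left to aster.
        Visit aster.
        At aster: no left child.
        At aster: go right to teak.
          teak is a leaf — visit teak.
      At pear: no right child.
    At sage: go right to elm.
      elm is a leaf — visit elm.
At mint: go right to poppy.
  Visit poppy.
  At poppy: no left child.
  At poppy: go right to hop.
    Visit hop.
    At hop: go left to fir.
      fir is a leaf — visit fir.
    At hop: no right child.

mint reed sage pear aster teak elm poppy hop fir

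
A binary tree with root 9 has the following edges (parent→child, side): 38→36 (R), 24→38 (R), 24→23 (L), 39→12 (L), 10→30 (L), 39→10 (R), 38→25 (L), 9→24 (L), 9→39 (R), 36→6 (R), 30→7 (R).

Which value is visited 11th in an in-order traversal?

7

In-order visits the left subtree, then the node, then the right subtree.
At 9: go left to 24.
  At 24: go left to 23.
    23 is a leaf — visit 23.
  Visit 24.
  At 24: go right to 38.
    At 38: go left to 25.
      25 is a leaf — visit 25.
    Visit 38.
    At 38: go right to 36.
      At 36: no left child.
      Visit 36.
      At 36: go right to 6.
        6 is a leaf — visit 6.
Visit 9.
At 9: go right to 39.
  At 39: go left to 12.
    12 is a leaf — visit 12.
  Visit 39.
  At 39: go right to 10.
    At 10: go left to 30.
      At 30: no left child.
      Visit 30.
      At 30: go right to 7.
        7 is a leaf — visit 7.
    Visit 10.
    At 10: no right child.
Full in-order sequence: 23, 24, 25, 38, 36, 6, 9, 12, 39, 30, 7, 10.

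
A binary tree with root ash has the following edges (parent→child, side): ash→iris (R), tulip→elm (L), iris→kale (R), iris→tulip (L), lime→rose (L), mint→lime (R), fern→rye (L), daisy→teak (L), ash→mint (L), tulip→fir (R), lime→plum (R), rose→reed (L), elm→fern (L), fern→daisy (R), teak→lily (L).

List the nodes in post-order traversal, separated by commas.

reed, rose, plum, lime, mint, rye, lily, teak, daisy, fern, elm, fir, tulip, kale, iris, ash

Post-order visits the left subtree, then the right subtree, then the node.
At ash: go left to mint.
  At mint: no left child.
  At mint: go right to lime.
    At lime: go left to rose.
      At rose: go left to reed.
        reed is a leaf — visit reed.
      At rose: no right child.
      Visit rose.
    At lime: go right to plum.
      plum is a leaf — visit plum.
    Visit lime.
  Visit mint.
At ash: go right to iris.
  At iris: go left to tulip.
    At tulip: go left to elm.
      At elm: go left to fern.
        At fern: go left to rye.
          rye is a leaf — visit rye.
        At fern: go right to daisy.
          At daisy: go left to teak.
            At teak: go left to lily.
              lily is a leaf — visit lily.
            At teak: no right child.
            Visit teak.
          At daisy: no right child.
          Visit daisy.
        Visit fern.
      At elm: no right child.
      Visit elm.
    At tulip: go right to fir.
      fir is a leaf — visit fir.
    Visit tulip.
  At iris: go right to kale.
    kale is a leaf — visit kale.
  Visit iris.
Visit ash.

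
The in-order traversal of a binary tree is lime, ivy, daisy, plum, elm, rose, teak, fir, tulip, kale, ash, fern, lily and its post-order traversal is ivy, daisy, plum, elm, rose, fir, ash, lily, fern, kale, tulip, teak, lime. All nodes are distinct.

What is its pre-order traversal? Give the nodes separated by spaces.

lime teak rose elm plum daisy ivy tulip fir kale fern ash lily

The last element of post-order is the root; it splits in-order into left and right subtrees.
Root lime: left subtree has 0 nodes { }, right has 12 {ivy, daisy, plum, elm, rose, teak, fir, tulip, kale, ash, fern, lily}.
  Root teak: left subtree has 5 nodes {ivy, daisy, plum, elm, rose}, right has 6 {fir, tulip, kale, ash, fern, lily}.
    Root rose: left subtree has 4 nodes {ivy, daisy, plum, elm}, right has 0 { }.
      Root elm: left subtree has 3 nodes {ivy, daisy, plum}, right has 0 { }.
        Root plum: left subtree has 2 nodes {ivy, daisy}, right has 0 { }.
          Root daisy: left subtree has 1 node {ivy}, right has 0 { }.
    Root tulip: left subtree has 1 node {fir}, right has 4 {kale, ash, fern, lily}.
      Root kale: left subtree has 0 nodes { }, right has 3 {ash, fern, lily}.
        Root fern: left subtree has 1 node {ash}, right has 1 {lily}.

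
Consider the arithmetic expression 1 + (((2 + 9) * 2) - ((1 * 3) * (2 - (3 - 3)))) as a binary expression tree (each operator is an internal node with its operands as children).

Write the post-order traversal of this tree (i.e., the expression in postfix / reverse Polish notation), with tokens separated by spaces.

1 2 9 + 2 * 1 3 * 2 3 3 - - * - +

Post-order on an expression tree gives postfix notation: for each operator, emit left operand, right operand, then the operator.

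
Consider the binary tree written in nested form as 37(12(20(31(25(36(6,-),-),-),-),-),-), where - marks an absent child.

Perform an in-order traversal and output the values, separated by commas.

6, 36, 25, 31, 20, 12, 37

In-order visits the left subtree, then the node, then the right subtree.
At 37: go left to 12.
  At 12: go left to 20.
    At 20: go left to 31.
      At 31: go left to 25.
        At 25: go left to 36.
          At 36: go left to 6.
            6 is a leaf — visit 6.
          Visit 36.
          At 36: no right child.
        Visit 25.
        At 25: no right child.
      Visit 31.
      At 31: no right child.
    Visit 20.
    At 20: no right child.
  Visit 12.
  At 12: no right child.
Visit 37.
At 37: no right child.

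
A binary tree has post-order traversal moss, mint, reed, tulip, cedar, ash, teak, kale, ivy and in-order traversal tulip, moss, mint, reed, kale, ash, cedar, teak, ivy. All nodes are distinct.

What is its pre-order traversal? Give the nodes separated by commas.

The last element of post-order is the root; it splits in-order into left and right subtrees.
Root ivy: left subtree has 8 nodes {tulip, moss, mint, reed, kale, ash, cedar, teak}, right has 0 { }.
  Root kale: left subtree has 4 nodes {tulip, moss, mint, reed}, right has 3 {ash, cedar, teak}.
    Root tulip: left subtree has 0 nodes { }, right has 3 {moss, mint, reed}.
      Root reed: left subtree has 2 nodes {moss, mint}, right has 0 { }.
        Root mint: left subtree has 1 node {moss}, right has 0 { }.
    Root teak: left subtree has 2 nodes {ash, cedar}, right has 0 { }.
      Root ash: left subtree has 0 nodes { }, right has 1 {cedar}.

ivy, kale, tulip, reed, mint, moss, teak, ash, cedar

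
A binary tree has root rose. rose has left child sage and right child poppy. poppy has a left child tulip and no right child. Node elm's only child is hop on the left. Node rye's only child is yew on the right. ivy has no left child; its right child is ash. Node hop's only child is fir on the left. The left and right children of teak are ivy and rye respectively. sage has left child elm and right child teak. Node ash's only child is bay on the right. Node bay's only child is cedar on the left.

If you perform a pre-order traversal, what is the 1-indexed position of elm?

Pre-order visits the node, then its left subtree, then its right subtree.
Visit rose.
At rose: go left to sage.
  Visit sage.
  At sage: go left to elm.
    Visit elm.
    At elm: go left to hop.
      Visit hop.
      At hop: go left to fir.
        fir is a leaf — visit fir.
      At hop: no right child.
    At elm: no right child.
  At sage: go right to teak.
    Visit teak.
    At teak: go left to ivy.
      Visit ivy.
      At ivy: no left child.
      At ivy: go right to ash.
        Visit ash.
        At ash: no left child.
        At ash: go right to bay.
          Visit bay.
          At bay: go left to cedar.
            cedar is a leaf — visit cedar.
          At bay: no right child.
    At teak: go right to rye.
      Visit rye.
      At rye: no left child.
      At rye: go right to yew.
        yew is a leaf — visit yew.
At rose: go right to poppy.
  Visit poppy.
  At poppy: go left to tulip.
    tulip is a leaf — visit tulip.
  At poppy: no right child.
Full pre-order sequence: rose, sage, elm, hop, fir, teak, ivy, ash, bay, cedar, rye, yew, poppy, tulip.

3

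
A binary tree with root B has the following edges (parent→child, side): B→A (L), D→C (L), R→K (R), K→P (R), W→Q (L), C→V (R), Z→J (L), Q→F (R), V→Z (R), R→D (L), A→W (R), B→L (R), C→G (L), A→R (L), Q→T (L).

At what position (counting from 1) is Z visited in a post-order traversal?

Post-order visits the left subtree, then the right subtree, then the node.
At B: go left to A.
  At A: go left to R.
    At R: go left to D.
      At D: go left to C.
        At C: go left to G.
          G is a leaf — visit G.
        At C: go right to V.
          At V: no left child.
          At V: go right to Z.
            At Z: go left to J.
              J is a leaf — visit J.
            At Z: no right child.
            Visit Z.
          Visit V.
        Visit C.
      At D: no right child.
      Visit D.
    At R: go right to K.
      At K: no left child.
      At K: go right to P.
        P is a leaf — visit P.
      Visit K.
    Visit R.
  At A: go right to W.
    At W: go left to Q.
      At Q: go left to T.
        T is a leaf — visit T.
      At Q: go right to F.
        F is a leaf — visit F.
      Visit Q.
    At W: no right child.
    Visit W.
  Visit A.
At B: go right to L.
  L is a leaf — visit L.
Visit B.
Full post-order sequence: G, J, Z, V, C, D, P, K, R, T, F, Q, W, A, L, B.

3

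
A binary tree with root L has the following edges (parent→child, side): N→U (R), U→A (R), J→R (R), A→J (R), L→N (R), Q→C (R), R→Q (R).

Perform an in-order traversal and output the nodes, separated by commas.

In-order visits the left subtree, then the node, then the right subtree.
At L: no left child.
Visit L.
At L: go right to N.
  At N: no left child.
  Visit N.
  At N: go right to U.
    At U: no left child.
    Visit U.
    At U: go right to A.
      At A: no left child.
      Visit A.
      At A: go right to J.
        At J: no left child.
        Visit J.
        At J: go right to R.
          At R: no left child.
          Visit R.
          At R: go right to Q.
            At Q: no left child.
            Visit Q.
            At Q: go right to C.
              C is a leaf — visit C.

L, N, U, A, J, R, Q, C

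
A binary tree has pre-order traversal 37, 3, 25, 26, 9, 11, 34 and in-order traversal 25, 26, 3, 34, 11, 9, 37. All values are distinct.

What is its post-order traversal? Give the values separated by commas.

The first element of pre-order is the root; it splits in-order into left and right subtrees.
Root 37: left subtree has 6 nodes {25, 26, 3, 34, 11, 9}, right has 0 { }.
  Root 3: left subtree has 2 nodes {25, 26}, right has 3 {34, 11, 9}.
    Root 25: left subtree has 0 nodes { }, right has 1 {26}.
    Root 9: left subtree has 2 nodes {34, 11}, right has 0 { }.
      Root 11: left subtree has 1 node {34}, right has 0 { }.

26, 25, 34, 11, 9, 3, 37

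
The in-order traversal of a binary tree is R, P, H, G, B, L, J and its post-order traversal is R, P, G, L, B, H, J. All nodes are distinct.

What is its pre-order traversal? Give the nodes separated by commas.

The last element of post-order is the root; it splits in-order into left and right subtrees.
Root J: left subtree has 6 nodes {R, P, H, G, B, L}, right has 0 { }.
  Root H: left subtree has 2 nodes {R, P}, right has 3 {G, B, L}.
    Root P: left subtree has 1 node {R}, right has 0 { }.
    Root B: left subtree has 1 node {G}, right has 1 {L}.

J, H, P, R, B, G, L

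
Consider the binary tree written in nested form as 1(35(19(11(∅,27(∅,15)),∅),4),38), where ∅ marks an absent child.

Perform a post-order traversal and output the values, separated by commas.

Post-order visits the left subtree, then the right subtree, then the node.
At 1: go left to 35.
  At 35: go left to 19.
    At 19: go left to 11.
      At 11: no left child.
      At 11: go right to 27.
        At 27: no left child.
        At 27: go right to 15.
          15 is a leaf — visit 15.
        Visit 27.
      Visit 11.
    At 19: no right child.
    Visit 19.
  At 35: go right to 4.
    4 is a leaf — visit 4.
  Visit 35.
At 1: go right to 38.
  38 is a leaf — visit 38.
Visit 1.

15, 27, 11, 19, 4, 35, 38, 1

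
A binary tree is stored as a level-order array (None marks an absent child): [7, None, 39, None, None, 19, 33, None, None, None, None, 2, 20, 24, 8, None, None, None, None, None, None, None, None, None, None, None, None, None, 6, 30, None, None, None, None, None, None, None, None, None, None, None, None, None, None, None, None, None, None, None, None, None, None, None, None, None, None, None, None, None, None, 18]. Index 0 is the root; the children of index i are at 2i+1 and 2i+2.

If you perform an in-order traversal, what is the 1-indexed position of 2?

In-order visits the left subtree, then the node, then the right subtree.
At 7: no left child.
Visit 7.
At 7: go right to 39.
  At 39: go left to 19.
    At 19: go left to 2.
      2 is a leaf — visit 2.
    Visit 19.
    At 19: go right to 20.
      20 is a leaf — visit 20.
  Visit 39.
  At 39: go right to 33.
    At 33: go left to 24.
      At 24: no left child.
      Visit 24.
      At 24: go right to 6.
        6 is a leaf — visit 6.
    Visit 33.
    At 33: go right to 8.
      At 8: go left to 30.
        At 30: no left child.
        Visit 30.
        At 30: go right to 18.
          18 is a leaf — visit 18.
      Visit 8.
      At 8: no right child.
Full in-order sequence: 7, 2, 19, 20, 39, 24, 6, 33, 30, 18, 8.

2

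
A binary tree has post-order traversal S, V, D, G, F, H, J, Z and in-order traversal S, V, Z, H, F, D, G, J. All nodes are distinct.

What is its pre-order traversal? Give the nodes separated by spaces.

Z V S J H F G D

The last element of post-order is the root; it splits in-order into left and right subtrees.
Root Z: left subtree has 2 nodes {S, V}, right has 5 {H, F, D, G, J}.
  Root V: left subtree has 1 node {S}, right has 0 { }.
  Root J: left subtree has 4 nodes {H, F, D, G}, right has 0 { }.
    Root H: left subtree has 0 nodes { }, right has 3 {F, D, G}.
      Root F: left subtree has 0 nodes { }, right has 2 {D, G}.
        Root G: left subtree has 1 node {D}, right has 0 { }.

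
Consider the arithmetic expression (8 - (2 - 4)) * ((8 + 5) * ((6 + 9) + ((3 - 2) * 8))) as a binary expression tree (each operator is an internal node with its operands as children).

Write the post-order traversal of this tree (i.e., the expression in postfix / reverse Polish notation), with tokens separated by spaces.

8 2 4 - - 8 5 + 6 9 + 3 2 - 8 * + * *

Post-order on an expression tree gives postfix notation: for each operator, emit left operand, right operand, then the operator.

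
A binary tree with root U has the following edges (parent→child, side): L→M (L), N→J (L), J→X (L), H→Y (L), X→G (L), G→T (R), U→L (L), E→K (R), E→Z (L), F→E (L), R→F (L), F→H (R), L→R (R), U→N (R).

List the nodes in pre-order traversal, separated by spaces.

Pre-order visits the node, then its left subtree, then its right subtree.
Visit U.
At U: go left to L.
  Visit L.
  At L: go left to M.
    M is a leaf — visit M.
  At L: go right to R.
    Visit R.
    At R: go left to F.
      Visit F.
      At F: go left to E.
        Visit E.
        At E: go left to Z.
          Z is a leaf — visit Z.
        At E: go right to K.
          K is a leaf — visit K.
      At F: go right to H.
        Visit H.
        At H: go left to Y.
          Y is a leaf — visit Y.
        At H: no right child.
    At R: no right child.
At U: go right to N.
  Visit N.
  At N: go left to J.
    Visit J.
    At J: go left to X.
      Visit X.
      At X: go left to G.
        Visit G.
        At G: no left child.
        At G: go right to T.
          T is a leaf — visit T.
      At X: no right child.
    At J: no right child.
  At N: no right child.

U L M R F E Z K H Y N J X G T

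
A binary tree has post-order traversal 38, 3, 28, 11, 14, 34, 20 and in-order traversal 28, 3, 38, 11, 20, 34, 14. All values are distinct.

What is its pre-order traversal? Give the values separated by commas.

The last element of post-order is the root; it splits in-order into left and right subtrees.
Root 20: left subtree has 4 nodes {28, 3, 38, 11}, right has 2 {34, 14}.
  Root 11: left subtree has 3 nodes {28, 3, 38}, right has 0 { }.
    Root 28: left subtree has 0 nodes { }, right has 2 {3, 38}.
      Root 3: left subtree has 0 nodes { }, right has 1 {38}.
  Root 34: left subtree has 0 nodes { }, right has 1 {14}.

20, 11, 28, 3, 38, 34, 14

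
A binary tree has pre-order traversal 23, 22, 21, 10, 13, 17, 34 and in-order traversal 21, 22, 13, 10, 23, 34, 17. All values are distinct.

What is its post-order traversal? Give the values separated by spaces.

The first element of pre-order is the root; it splits in-order into left and right subtrees.
Root 23: left subtree has 4 nodes {21, 22, 13, 10}, right has 2 {34, 17}.
  Root 22: left subtree has 1 node {21}, right has 2 {13, 10}.
    Root 10: left subtree has 1 node {13}, right has 0 { }.
  Root 17: left subtree has 1 node {34}, right has 0 { }.

21 13 10 22 34 17 23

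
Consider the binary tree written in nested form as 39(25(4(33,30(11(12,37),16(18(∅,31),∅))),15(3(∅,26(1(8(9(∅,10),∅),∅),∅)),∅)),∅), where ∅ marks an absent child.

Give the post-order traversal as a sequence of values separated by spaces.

Post-order visits the left subtree, then the right subtree, then the node.
At 39: go left to 25.
  At 25: go left to 4.
    At 4: go left to 33.
      33 is a leaf — visit 33.
    At 4: go right to 30.
      At 30: go left to 11.
        At 11: go left to 12.
          12 is a leaf — visit 12.
        At 11: go right to 37.
          37 is a leaf — visit 37.
        Visit 11.
      At 30: go right to 16.
        At 16: go left to 18.
          At 18: no left child.
          At 18: go right to 31.
            31 is a leaf — visit 31.
          Visit 18.
        At 16: no right child.
        Visit 16.
      Visit 30.
    Visit 4.
  At 25: go right to 15.
    At 15: go left to 3.
      At 3: no left child.
      At 3: go right to 26.
        At 26: go left to 1.
          At 1: go left to 8.
            At 8: go left to 9.
              At 9: no left child.
              At 9: go right to 10.
                10 is a leaf — visit 10.
              Visit 9.
            At 8: no right child.
            Visit 8.
          At 1: no right child.
          Visit 1.
        At 26: no right child.
        Visit 26.
      Visit 3.
    At 15: no right child.
    Visit 15.
  Visit 25.
At 39: no right child.
Visit 39.

33 12 37 11 31 18 16 30 4 10 9 8 1 26 3 15 25 39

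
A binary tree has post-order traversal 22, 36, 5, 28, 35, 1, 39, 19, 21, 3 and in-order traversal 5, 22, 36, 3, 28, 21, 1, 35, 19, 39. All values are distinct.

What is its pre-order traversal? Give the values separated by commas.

3, 5, 36, 22, 21, 28, 19, 1, 35, 39

The last element of post-order is the root; it splits in-order into left and right subtrees.
Root 3: left subtree has 3 nodes {5, 22, 36}, right has 6 {28, 21, 1, 35, 19, 39}.
  Root 5: left subtree has 0 nodes { }, right has 2 {22, 36}.
    Root 36: left subtree has 1 node {22}, right has 0 { }.
  Root 21: left subtree has 1 node {28}, right has 4 {1, 35, 19, 39}.
    Root 19: left subtree has 2 nodes {1, 35}, right has 1 {39}.
      Root 1: left subtree has 0 nodes { }, right has 1 {35}.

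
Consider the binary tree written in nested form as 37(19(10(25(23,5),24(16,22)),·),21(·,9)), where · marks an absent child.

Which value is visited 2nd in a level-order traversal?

Level-order visits nodes level by level from the root, left to right within each level.
Level 0: 37
Level 1: 19, 21
Level 2: 10, 9
Level 3: 25, 24
Level 4: 23, 5, 16, 22
Full level-order sequence: 37, 19, 21, 10, 9, 25, 24, 23, 5, 16, 22.

19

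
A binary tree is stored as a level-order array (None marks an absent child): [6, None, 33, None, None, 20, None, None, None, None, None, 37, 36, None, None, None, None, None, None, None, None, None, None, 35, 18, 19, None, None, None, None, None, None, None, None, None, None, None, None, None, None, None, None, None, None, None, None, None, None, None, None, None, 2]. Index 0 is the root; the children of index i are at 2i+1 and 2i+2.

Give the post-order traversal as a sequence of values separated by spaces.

Post-order visits the left subtree, then the right subtree, then the node.
At 6: no left child.
At 6: go right to 33.
  At 33: go left to 20.
    At 20: go left to 37.
      At 37: go left to 35.
        35 is a leaf — visit 35.
      At 37: go right to 18.
        18 is a leaf — visit 18.
      Visit 37.
    At 20: go right to 36.
      At 36: go left to 19.
        At 19: go left to 2.
          2 is a leaf — visit 2.
        At 19: no right child.
        Visit 19.
      At 36: no right child.
      Visit 36.
    Visit 20.
  At 33: no right child.
  Visit 33.
Visit 6.

35 18 37 2 19 36 20 33 6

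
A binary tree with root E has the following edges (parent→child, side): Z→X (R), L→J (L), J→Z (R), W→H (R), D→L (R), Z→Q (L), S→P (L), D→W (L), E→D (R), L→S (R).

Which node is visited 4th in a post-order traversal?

Post-order visits the left subtree, then the right subtree, then the node.
At E: no left child.
At E: go right to D.
  At D: go left to W.
    At W: no left child.
    At W: go right to H.
      H is a leaf — visit H.
    Visit W.
  At D: go right to L.
    At L: go left to J.
      At J: no left child.
      At J: go right to Z.
        At Z: go left to Q.
          Q is a leaf — visit Q.
        At Z: go right to X.
          X is a leaf — visit X.
        Visit Z.
      Visit J.
    At L: go right to S.
      At S: go left to P.
        P is a leaf — visit P.
      At S: no right child.
      Visit S.
    Visit L.
  Visit D.
Visit E.
Full post-order sequence: H, W, Q, X, Z, J, P, S, L, D, E.

X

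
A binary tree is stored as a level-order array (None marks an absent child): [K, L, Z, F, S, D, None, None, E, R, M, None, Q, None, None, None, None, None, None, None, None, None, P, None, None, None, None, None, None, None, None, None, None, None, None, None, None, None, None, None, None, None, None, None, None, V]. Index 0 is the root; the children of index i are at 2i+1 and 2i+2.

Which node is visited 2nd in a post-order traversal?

F

Post-order visits the left subtree, then the right subtree, then the node.
At K: go left to L.
  At L: go left to F.
    At F: no left child.
    At F: go right to E.
      E is a leaf — visit E.
    Visit F.
  At L: go right to S.
    At S: go left to R.
      R is a leaf — visit R.
    At S: go right to M.
      At M: no left child.
      At M: go right to P.
        At P: go left to V.
          V is a leaf — visit V.
        At P: no right child.
        Visit P.
      Visit M.
    Visit S.
  Visit L.
At K: go right to Z.
  At Z: go left to D.
    At D: no left child.
    At D: go right to Q.
      Q is a leaf — visit Q.
    Visit D.
  At Z: no right child.
  Visit Z.
Visit K.
Full post-order sequence: E, F, R, V, P, M, S, L, Q, D, Z, K.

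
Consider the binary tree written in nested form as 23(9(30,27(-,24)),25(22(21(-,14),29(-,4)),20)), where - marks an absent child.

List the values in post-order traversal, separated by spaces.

30 24 27 9 14 21 4 29 22 20 25 23

Post-order visits the left subtree, then the right subtree, then the node.
At 23: go left to 9.
  At 9: go left to 30.
    30 is a leaf — visit 30.
  At 9: go right to 27.
    At 27: no left child.
    At 27: go right to 24.
      24 is a leaf — visit 24.
    Visit 27.
  Visit 9.
At 23: go right to 25.
  At 25: go left to 22.
    At 22: go left to 21.
      At 21: no left child.
      At 21: go right to 14.
        14 is a leaf — visit 14.
      Visit 21.
    At 22: go right to 29.
      At 29: no left child.
      At 29: go right to 4.
        4 is a leaf — visit 4.
      Visit 29.
    Visit 22.
  At 25: go right to 20.
    20 is a leaf — visit 20.
  Visit 25.
Visit 23.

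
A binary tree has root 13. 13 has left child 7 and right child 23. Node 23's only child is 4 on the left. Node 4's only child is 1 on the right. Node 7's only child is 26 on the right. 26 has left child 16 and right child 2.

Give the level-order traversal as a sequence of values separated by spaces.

Level-order visits nodes level by level from the root, left to right within each level.
Level 0: 13
Level 1: 7, 23
Level 2: 26, 4
Level 3: 16, 2, 1

13 7 23 26 4 16 2 1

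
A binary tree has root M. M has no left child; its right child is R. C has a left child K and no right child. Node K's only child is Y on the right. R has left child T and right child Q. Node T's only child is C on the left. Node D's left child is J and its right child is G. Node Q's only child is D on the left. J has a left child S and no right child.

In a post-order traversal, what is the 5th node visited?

Post-order visits the left subtree, then the right subtree, then the node.
At M: no left child.
At M: go right to R.
  At R: go left to T.
    At T: go left to C.
      At C: go left to K.
        At K: no left child.
        At K: go right to Y.
          Y is a leaf — visit Y.
        Visit K.
      At C: no right child.
      Visit C.
    At T: no right child.
    Visit T.
  At R: go right to Q.
    At Q: go left to D.
      At D: go left to J.
        At J: go left to S.
          S is a leaf — visit S.
        At J: no right child.
        Visit J.
      At D: go right to G.
        G is a leaf — visit G.
      Visit D.
    At Q: no right child.
    Visit Q.
  Visit R.
Visit M.
Full post-order sequence: Y, K, C, T, S, J, G, D, Q, R, M.

S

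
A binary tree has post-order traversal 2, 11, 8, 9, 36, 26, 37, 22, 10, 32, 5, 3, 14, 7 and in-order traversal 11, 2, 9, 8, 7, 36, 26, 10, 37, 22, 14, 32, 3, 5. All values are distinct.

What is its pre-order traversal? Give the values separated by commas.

The last element of post-order is the root; it splits in-order into left and right subtrees.
Root 7: left subtree has 4 nodes {11, 2, 9, 8}, right has 9 {36, 26, 10, 37, 22, 14, 32, 3, 5}.
  Root 9: left subtree has 2 nodes {11, 2}, right has 1 {8}.
    Root 11: left subtree has 0 nodes { }, right has 1 {2}.
  Root 14: left subtree has 5 nodes {36, 26, 10, 37, 22}, right has 3 {32, 3, 5}.
    Root 10: left subtree has 2 nodes {36, 26}, right has 2 {37, 22}.
      Root 26: left subtree has 1 node {36}, right has 0 { }.
      Root 22: left subtree has 1 node {37}, right has 0 { }.
    Root 3: left subtree has 1 node {32}, right has 1 {5}.

7, 9, 11, 2, 8, 14, 10, 26, 36, 22, 37, 3, 32, 5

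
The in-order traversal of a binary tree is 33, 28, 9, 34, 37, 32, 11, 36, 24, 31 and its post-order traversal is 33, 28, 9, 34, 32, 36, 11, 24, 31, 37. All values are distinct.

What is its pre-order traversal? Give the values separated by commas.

37, 34, 9, 28, 33, 31, 24, 11, 32, 36

The last element of post-order is the root; it splits in-order into left and right subtrees.
Root 37: left subtree has 4 nodes {33, 28, 9, 34}, right has 5 {32, 11, 36, 24, 31}.
  Root 34: left subtree has 3 nodes {33, 28, 9}, right has 0 { }.
    Root 9: left subtree has 2 nodes {33, 28}, right has 0 { }.
      Root 28: left subtree has 1 node {33}, right has 0 { }.
  Root 31: left subtree has 4 nodes {32, 11, 36, 24}, right has 0 { }.
    Root 24: left subtree has 3 nodes {32, 11, 36}, right has 0 { }.
      Root 11: left subtree has 1 node {32}, right has 1 {36}.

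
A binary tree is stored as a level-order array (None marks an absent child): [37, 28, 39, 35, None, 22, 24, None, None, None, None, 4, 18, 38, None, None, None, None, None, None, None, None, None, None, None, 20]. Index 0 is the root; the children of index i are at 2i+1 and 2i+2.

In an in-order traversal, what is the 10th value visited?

In-order visits the left subtree, then the node, then the right subtree.
At 37: go left to 28.
  At 28: go left to 35.
    35 is a leaf — visit 35.
  Visit 28.
  At 28: no right child.
Visit 37.
At 37: go right to 39.
  At 39: go left to 22.
    At 22: go left to 4.
      4 is a leaf — visit 4.
    Visit 22.
    At 22: go right to 18.
      At 18: go left to 20.
        20 is a leaf — visit 20.
      Visit 18.
      At 18: no right child.
  Visit 39.
  At 39: go right to 24.
    At 24: go left to 38.
      38 is a leaf — visit 38.
    Visit 24.
    At 24: no right child.
Full in-order sequence: 35, 28, 37, 4, 22, 20, 18, 39, 38, 24.

24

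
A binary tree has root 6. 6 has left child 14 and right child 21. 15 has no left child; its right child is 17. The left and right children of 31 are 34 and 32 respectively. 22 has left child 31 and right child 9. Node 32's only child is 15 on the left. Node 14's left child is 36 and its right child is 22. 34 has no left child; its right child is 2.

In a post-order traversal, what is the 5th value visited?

Post-order visits the left subtree, then the right subtree, then the node.
At 6: go left to 14.
  At 14: go left to 36.
    36 is a leaf — visit 36.
  At 14: go right to 22.
    At 22: go left to 31.
      At 31: go left to 34.
        At 34: no left child.
        At 34: go right to 2.
          2 is a leaf — visit 2.
        Visit 34.
      At 31: go right to 32.
        At 32: go left to 15.
          At 15: no left child.
          At 15: go right to 17.
            17 is a leaf — visit 17.
          Visit 15.
        At 32: no right child.
        Visit 32.
      Visit 31.
    At 22: go right to 9.
      9 is a leaf — visit 9.
    Visit 22.
  Visit 14.
At 6: go right to 21.
  21 is a leaf — visit 21.
Visit 6.
Full post-order sequence: 36, 2, 34, 17, 15, 32, 31, 9, 22, 14, 21, 6.

15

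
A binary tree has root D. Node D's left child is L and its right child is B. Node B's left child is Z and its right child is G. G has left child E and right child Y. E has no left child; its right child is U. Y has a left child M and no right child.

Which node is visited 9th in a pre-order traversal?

Pre-order visits the node, then its left subtree, then its right subtree.
Visit D.
At D: go left to L.
  L is a leaf — visit L.
At D: go right to B.
  Visit B.
  At B: go left to Z.
    Z is a leaf — visit Z.
  At B: go right to G.
    Visit G.
    At G: go left to E.
      Visit E.
      At E: no left child.
      At E: go right to U.
        U is a leaf — visit U.
    At G: go right to Y.
      Visit Y.
      At Y: go left to M.
        M is a leaf — visit M.
      At Y: no right child.
Full pre-order sequence: D, L, B, Z, G, E, U, Y, M.

M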